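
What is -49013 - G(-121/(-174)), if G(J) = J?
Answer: -8528383/174 ≈ -49014.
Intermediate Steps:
-49013 - G(-121/(-174)) = -49013 - (-121)/(-174) = -49013 - (-121)*(-1)/174 = -49013 - 1*121/174 = -49013 - 121/174 = -8528383/174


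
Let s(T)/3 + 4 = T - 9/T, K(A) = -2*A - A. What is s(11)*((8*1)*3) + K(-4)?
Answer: 5028/11 ≈ 457.09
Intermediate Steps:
K(A) = -3*A
s(T) = -12 - 27/T + 3*T (s(T) = -12 + 3*(T - 9/T) = -12 + (-27/T + 3*T) = -12 - 27/T + 3*T)
s(11)*((8*1)*3) + K(-4) = (-12 - 27/11 + 3*11)*((8*1)*3) - 3*(-4) = (-12 - 27*1/11 + 33)*(8*3) + 12 = (-12 - 27/11 + 33)*24 + 12 = (204/11)*24 + 12 = 4896/11 + 12 = 5028/11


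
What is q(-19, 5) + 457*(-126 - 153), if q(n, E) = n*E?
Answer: -127598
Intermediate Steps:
q(n, E) = E*n
q(-19, 5) + 457*(-126 - 153) = 5*(-19) + 457*(-126 - 153) = -95 + 457*(-279) = -95 - 127503 = -127598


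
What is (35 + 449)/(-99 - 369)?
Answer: -121/117 ≈ -1.0342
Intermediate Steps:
(35 + 449)/(-99 - 369) = 484/(-468) = 484*(-1/468) = -121/117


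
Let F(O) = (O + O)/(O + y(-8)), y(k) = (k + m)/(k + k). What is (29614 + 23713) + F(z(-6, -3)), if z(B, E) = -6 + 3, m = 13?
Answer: 2826427/53 ≈ 53329.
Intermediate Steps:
y(k) = (13 + k)/(2*k) (y(k) = (k + 13)/(k + k) = (13 + k)/((2*k)) = (13 + k)*(1/(2*k)) = (13 + k)/(2*k))
z(B, E) = -3
F(O) = 2*O/(-5/16 + O) (F(O) = (O + O)/(O + (½)*(13 - 8)/(-8)) = (2*O)/(O + (½)*(-⅛)*5) = (2*O)/(O - 5/16) = (2*O)/(-5/16 + O) = 2*O/(-5/16 + O))
(29614 + 23713) + F(z(-6, -3)) = (29614 + 23713) + 32*(-3)/(-5 + 16*(-3)) = 53327 + 32*(-3)/(-5 - 48) = 53327 + 32*(-3)/(-53) = 53327 + 32*(-3)*(-1/53) = 53327 + 96/53 = 2826427/53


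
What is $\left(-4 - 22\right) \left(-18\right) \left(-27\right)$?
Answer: $-12636$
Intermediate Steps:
$\left(-4 - 22\right) \left(-18\right) \left(-27\right) = \left(-26\right) \left(-18\right) \left(-27\right) = 468 \left(-27\right) = -12636$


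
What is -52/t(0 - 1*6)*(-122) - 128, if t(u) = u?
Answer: -3556/3 ≈ -1185.3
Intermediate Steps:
-52/t(0 - 1*6)*(-122) - 128 = -52/(0 - 1*6)*(-122) - 128 = -52/(0 - 6)*(-122) - 128 = -52/(-6)*(-122) - 128 = -52*(-1/6)*(-122) - 128 = (26/3)*(-122) - 128 = -3172/3 - 128 = -3556/3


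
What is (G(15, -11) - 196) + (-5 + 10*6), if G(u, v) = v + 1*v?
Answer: -163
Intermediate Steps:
G(u, v) = 2*v (G(u, v) = v + v = 2*v)
(G(15, -11) - 196) + (-5 + 10*6) = (2*(-11) - 196) + (-5 + 10*6) = (-22 - 196) + (-5 + 60) = -218 + 55 = -163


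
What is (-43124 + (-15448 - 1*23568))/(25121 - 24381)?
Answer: -111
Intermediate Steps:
(-43124 + (-15448 - 1*23568))/(25121 - 24381) = (-43124 + (-15448 - 23568))/740 = (-43124 - 39016)*(1/740) = -82140*1/740 = -111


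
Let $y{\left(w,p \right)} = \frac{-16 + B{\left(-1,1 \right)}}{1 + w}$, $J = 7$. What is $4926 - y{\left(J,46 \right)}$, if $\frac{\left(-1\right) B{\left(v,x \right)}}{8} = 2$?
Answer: $4930$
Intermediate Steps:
$B{\left(v,x \right)} = -16$ ($B{\left(v,x \right)} = \left(-8\right) 2 = -16$)
$y{\left(w,p \right)} = - \frac{32}{1 + w}$ ($y{\left(w,p \right)} = \frac{-16 - 16}{1 + w} = - \frac{32}{1 + w}$)
$4926 - y{\left(J,46 \right)} = 4926 - - \frac{32}{1 + 7} = 4926 - - \frac{32}{8} = 4926 - \left(-32\right) \frac{1}{8} = 4926 - -4 = 4926 + 4 = 4930$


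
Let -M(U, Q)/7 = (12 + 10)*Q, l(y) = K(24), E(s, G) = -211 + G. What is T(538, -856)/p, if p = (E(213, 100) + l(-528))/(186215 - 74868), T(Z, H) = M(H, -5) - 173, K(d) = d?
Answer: -22158053/29 ≈ -7.6407e+5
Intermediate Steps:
l(y) = 24
M(U, Q) = -154*Q (M(U, Q) = -7*(12 + 10)*Q = -154*Q)
T(Z, H) = 597 (T(Z, H) = -154*(-5) - 173 = 770 - 173 = 597)
p = -87/111347 (p = ((-211 + 100) + 24)/(186215 - 74868) = (-111 + 24)/111347 = -87*1/111347 = -87/111347 ≈ -0.00078134)
T(538, -856)/p = 597/(-87/111347) = 597*(-111347/87) = -22158053/29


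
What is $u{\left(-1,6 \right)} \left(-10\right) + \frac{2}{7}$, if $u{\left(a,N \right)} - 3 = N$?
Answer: $- \frac{628}{7} \approx -89.714$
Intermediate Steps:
$u{\left(a,N \right)} = 3 + N$
$u{\left(-1,6 \right)} \left(-10\right) + \frac{2}{7} = \left(3 + 6\right) \left(-10\right) + \frac{2}{7} = 9 \left(-10\right) + 2 \cdot \frac{1}{7} = -90 + \frac{2}{7} = - \frac{628}{7}$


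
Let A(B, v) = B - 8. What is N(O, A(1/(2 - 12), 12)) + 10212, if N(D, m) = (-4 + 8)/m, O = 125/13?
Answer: 827132/81 ≈ 10212.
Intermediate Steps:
A(B, v) = -8 + B
O = 125/13 (O = 125*(1/13) = 125/13 ≈ 9.6154)
N(D, m) = 4/m
N(O, A(1/(2 - 12), 12)) + 10212 = 4/(-8 + 1/(2 - 12)) + 10212 = 4/(-8 + 1/(-10)) + 10212 = 4/(-8 - ⅒) + 10212 = 4/(-81/10) + 10212 = 4*(-10/81) + 10212 = -40/81 + 10212 = 827132/81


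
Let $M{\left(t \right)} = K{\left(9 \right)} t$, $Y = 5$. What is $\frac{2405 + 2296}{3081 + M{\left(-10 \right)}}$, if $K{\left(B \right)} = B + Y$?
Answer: $\frac{4701}{2941} \approx 1.5984$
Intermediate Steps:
$K{\left(B \right)} = 5 + B$ ($K{\left(B \right)} = B + 5 = 5 + B$)
$M{\left(t \right)} = 14 t$ ($M{\left(t \right)} = \left(5 + 9\right) t = 14 t$)
$\frac{2405 + 2296}{3081 + M{\left(-10 \right)}} = \frac{2405 + 2296}{3081 + 14 \left(-10\right)} = \frac{4701}{3081 - 140} = \frac{4701}{2941}$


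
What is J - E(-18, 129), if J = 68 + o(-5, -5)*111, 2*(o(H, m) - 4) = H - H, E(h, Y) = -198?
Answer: 710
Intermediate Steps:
o(H, m) = 4 (o(H, m) = 4 + (H - H)/2 = 4 + (1/2)*0 = 4 + 0 = 4)
J = 512 (J = 68 + 4*111 = 68 + 444 = 512)
J - E(-18, 129) = 512 - 1*(-198) = 512 + 198 = 710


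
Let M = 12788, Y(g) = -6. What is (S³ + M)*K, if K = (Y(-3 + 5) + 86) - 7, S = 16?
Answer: 1232532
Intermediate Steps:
K = 73 (K = (-6 + 86) - 7 = 80 - 7 = 73)
(S³ + M)*K = (16³ + 12788)*73 = (4096 + 12788)*73 = 16884*73 = 1232532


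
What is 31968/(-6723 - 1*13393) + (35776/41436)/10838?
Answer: -448611794944/282305032209 ≈ -1.5891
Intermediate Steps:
31968/(-6723 - 1*13393) + (35776/41436)/10838 = 31968/(-6723 - 13393) + (35776*(1/41436))*(1/10838) = 31968/(-20116) + (8944/10359)*(1/10838) = 31968*(-1/20116) + 4472/56135421 = -7992/5029 + 4472/56135421 = -448611794944/282305032209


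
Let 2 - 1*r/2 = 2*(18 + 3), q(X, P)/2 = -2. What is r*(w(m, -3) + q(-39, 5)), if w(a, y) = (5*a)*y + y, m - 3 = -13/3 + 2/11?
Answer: -9040/11 ≈ -821.82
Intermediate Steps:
q(X, P) = -4 (q(X, P) = 2*(-2) = -4)
m = -38/33 (m = 3 + (-13/3 + 2/11) = 3 - 137/33 = -38/33 ≈ -1.1515)
r = -80 (r = 4 - 4*(18 + 3) = 4 - 4*21 = 4 - 2*42 = 4 - 84 = -80)
w(a, y) = y + 5*a*y (w(a, y) = 5*a*y + y = y + 5*a*y)
r*(w(m, -3) + q(-39, 5)) = -80*(-3*(1 + 5*(-38/33)) - 4) = -80*(-3*(1 - 190/33) - 4) = -80*(-3*(-157/33) - 4) = -80*(157/11 - 4) = -80*113/11 = -9040/11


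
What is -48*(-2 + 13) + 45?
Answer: -483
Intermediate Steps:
-48*(-2 + 13) + 45 = -48*11 + 45 = -528 + 45 = -483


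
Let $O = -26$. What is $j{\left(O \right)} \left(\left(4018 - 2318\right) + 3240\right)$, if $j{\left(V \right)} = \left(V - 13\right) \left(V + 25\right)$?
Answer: $192660$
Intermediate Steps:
$j{\left(V \right)} = \left(-13 + V\right) \left(25 + V\right)$
$j{\left(O \right)} \left(\left(4018 - 2318\right) + 3240\right) = \left(-325 + \left(-26\right)^{2} + 12 \left(-26\right)\right) \left(\left(4018 - 2318\right) + 3240\right) = \left(-325 + 676 - 312\right) \left(1700 + 3240\right) = 39 \cdot 4940 = 192660$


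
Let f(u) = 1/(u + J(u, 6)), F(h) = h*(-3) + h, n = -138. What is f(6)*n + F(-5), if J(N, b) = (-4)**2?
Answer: 41/11 ≈ 3.7273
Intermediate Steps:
J(N, b) = 16
F(h) = -2*h (F(h) = -3*h + h = -2*h)
f(u) = 1/(16 + u) (f(u) = 1/(u + 16) = 1/(16 + u))
f(6)*n + F(-5) = -138/(16 + 6) - 2*(-5) = -138/22 + 10 = (1/22)*(-138) + 10 = -69/11 + 10 = 41/11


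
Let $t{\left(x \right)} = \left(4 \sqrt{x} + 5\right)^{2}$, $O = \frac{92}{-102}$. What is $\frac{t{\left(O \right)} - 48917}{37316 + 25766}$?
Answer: $- \frac{1247114}{1608591} + \frac{20 i \sqrt{2346}}{1608591} \approx -0.77528 + 0.00060221 i$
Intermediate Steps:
$O = - \frac{46}{51}$ ($O = 92 \left(- \frac{1}{102}\right) = - \frac{46}{51} \approx -0.90196$)
$t{\left(x \right)} = \left(5 + 4 \sqrt{x}\right)^{2}$
$\frac{t{\left(O \right)} - 48917}{37316 + 25766} = \frac{\left(5 + 4 \sqrt{- \frac{46}{51}}\right)^{2} - 48917}{37316 + 25766} = \frac{\left(5 + 4 \frac{i \sqrt{2346}}{51}\right)^{2} - 48917}{63082} = \left(\left(5 + \frac{4 i \sqrt{2346}}{51}\right)^{2} - 48917\right) \frac{1}{63082} = \left(-48917 + \left(5 + \frac{4 i \sqrt{2346}}{51}\right)^{2}\right) \frac{1}{63082} = - \frac{48917}{63082} + \frac{\left(5 + \frac{4 i \sqrt{2346}}{51}\right)^{2}}{63082}$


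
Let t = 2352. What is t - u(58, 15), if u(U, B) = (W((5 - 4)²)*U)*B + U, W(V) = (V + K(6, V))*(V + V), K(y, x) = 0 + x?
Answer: -1186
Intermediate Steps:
K(y, x) = x
W(V) = 4*V² (W(V) = (V + V)*(V + V) = (2*V)*(2*V) = 4*V²)
u(U, B) = U + 4*B*U (u(U, B) = ((4*((5 - 4)²)²)*U)*B + U = ((4*(1²)²)*U)*B + U = ((4*1²)*U)*B + U = ((4*1)*U)*B + U = (4*U)*B + U = 4*B*U + U = U + 4*B*U)
t - u(58, 15) = 2352 - 58*(1 + 4*15) = 2352 - 58*(1 + 60) = 2352 - 58*61 = 2352 - 1*3538 = 2352 - 3538 = -1186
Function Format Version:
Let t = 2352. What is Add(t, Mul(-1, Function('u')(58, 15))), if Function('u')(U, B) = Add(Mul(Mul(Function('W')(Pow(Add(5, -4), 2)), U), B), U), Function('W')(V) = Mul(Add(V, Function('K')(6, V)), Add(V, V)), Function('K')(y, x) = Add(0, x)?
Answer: -1186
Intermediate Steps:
Function('K')(y, x) = x
Function('W')(V) = Mul(4, Pow(V, 2)) (Function('W')(V) = Mul(Add(V, V), Add(V, V)) = Mul(Mul(2, V), Mul(2, V)) = Mul(4, Pow(V, 2)))
Function('u')(U, B) = Add(U, Mul(4, B, U)) (Function('u')(U, B) = Add(Mul(Mul(Mul(4, Pow(Pow(Add(5, -4), 2), 2)), U), B), U) = Add(Mul(Mul(Mul(4, Pow(Pow(1, 2), 2)), U), B), U) = Add(Mul(Mul(Mul(4, Pow(1, 2)), U), B), U) = Add(Mul(Mul(Mul(4, 1), U), B), U) = Add(Mul(Mul(4, U), B), U) = Add(Mul(4, B, U), U) = Add(U, Mul(4, B, U)))
Add(t, Mul(-1, Function('u')(58, 15))) = Add(2352, Mul(-1, Mul(58, Add(1, Mul(4, 15))))) = Add(2352, Mul(-1, Mul(58, Add(1, 60)))) = Add(2352, Mul(-1, Mul(58, 61))) = Add(2352, Mul(-1, 3538)) = Add(2352, -3538) = -1186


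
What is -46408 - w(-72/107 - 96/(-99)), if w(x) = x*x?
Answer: -578614232392/12467961 ≈ -46408.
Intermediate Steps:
w(x) = x**2
-46408 - w(-72/107 - 96/(-99)) = -46408 - (-72/107 - 96/(-99))**2 = -46408 - (-72*1/107 - 96*(-1/99))**2 = -46408 - (-72/107 + 32/33)**2 = -46408 - (1048/3531)**2 = -46408 - 1*1098304/12467961 = -46408 - 1098304/12467961 = -578614232392/12467961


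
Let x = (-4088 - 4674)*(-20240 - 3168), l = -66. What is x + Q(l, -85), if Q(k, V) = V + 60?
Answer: 205100871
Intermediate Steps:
x = 205100896 (x = -8762*(-23408) = 205100896)
Q(k, V) = 60 + V
x + Q(l, -85) = 205100896 + (60 - 85) = 205100896 - 25 = 205100871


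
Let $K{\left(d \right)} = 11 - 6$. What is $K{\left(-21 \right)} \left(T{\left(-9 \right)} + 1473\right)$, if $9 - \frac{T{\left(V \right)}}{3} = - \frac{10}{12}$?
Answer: $\frac{15025}{2} \approx 7512.5$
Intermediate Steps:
$T{\left(V \right)} = \frac{59}{2}$ ($T{\left(V \right)} = 27 - 3 \left(- \frac{10}{12}\right) = 27 - 3 \left(\left(-10\right) \frac{1}{12}\right) = 27 - - \frac{5}{2} = 27 + \frac{5}{2} = \frac{59}{2}$)
$K{\left(d \right)} = 5$ ($K{\left(d \right)} = 11 - 6 = 5$)
$K{\left(-21 \right)} \left(T{\left(-9 \right)} + 1473\right) = 5 \left(\frac{59}{2} + 1473\right) = 5 \cdot \frac{3005}{2} = \frac{15025}{2}$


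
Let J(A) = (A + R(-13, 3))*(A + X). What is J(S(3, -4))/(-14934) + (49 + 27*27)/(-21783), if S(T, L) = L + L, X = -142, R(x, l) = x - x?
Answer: -6293042/54217887 ≈ -0.11607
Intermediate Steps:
R(x, l) = 0
S(T, L) = 2*L
J(A) = A*(-142 + A) (J(A) = (A + 0)*(A - 142) = A*(-142 + A))
J(S(3, -4))/(-14934) + (49 + 27*27)/(-21783) = ((2*(-4))*(-142 + 2*(-4)))/(-14934) + (49 + 27*27)/(-21783) = -8*(-142 - 8)*(-1/14934) + (49 + 729)*(-1/21783) = -8*(-150)*(-1/14934) + 778*(-1/21783) = 1200*(-1/14934) - 778/21783 = -200/2489 - 778/21783 = -6293042/54217887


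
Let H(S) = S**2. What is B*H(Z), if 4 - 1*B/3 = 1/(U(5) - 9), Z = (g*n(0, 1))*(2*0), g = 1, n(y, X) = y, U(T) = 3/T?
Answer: 0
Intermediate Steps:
Z = 0 (Z = (1*0)*(2*0) = 0*0 = 0)
B = 173/14 (B = 12 - 3/(3/5 - 9) = 12 - 3/(-42/5) = 12 - 3*(-5/42) = 12 + 5/14 = 173/14 ≈ 12.357)
B*H(Z) = (173/14)*0**2 = (173/14)*0 = 0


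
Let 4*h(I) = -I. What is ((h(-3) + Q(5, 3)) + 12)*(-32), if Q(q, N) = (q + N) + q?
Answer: -824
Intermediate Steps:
Q(q, N) = N + 2*q (Q(q, N) = (N + q) + q = N + 2*q)
h(I) = -I/4 (h(I) = (-I)/4 = -I/4)
((h(-3) + Q(5, 3)) + 12)*(-32) = ((-¼*(-3) + (3 + 2*5)) + 12)*(-32) = ((¾ + (3 + 10)) + 12)*(-32) = ((¾ + 13) + 12)*(-32) = (55/4 + 12)*(-32) = (103/4)*(-32) = -824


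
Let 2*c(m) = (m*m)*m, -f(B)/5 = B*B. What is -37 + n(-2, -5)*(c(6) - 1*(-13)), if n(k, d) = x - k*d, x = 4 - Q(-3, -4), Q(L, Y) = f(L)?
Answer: 4682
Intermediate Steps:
f(B) = -5*B² (f(B) = -5*B*B = -5*B²)
Q(L, Y) = -5*L²
x = 49 (x = 4 - (-5)*(-3)² = 4 - (-5)*9 = 4 - 1*(-45) = 4 + 45 = 49)
n(k, d) = 49 - d*k (n(k, d) = 49 - k*d = 49 - d*k)
c(m) = m³/2 (c(m) = ((m*m)*m)/2 = (m²*m)/2 = m³/2)
-37 + n(-2, -5)*(c(6) - 1*(-13)) = -37 + (49 - 1*(-5)*(-2))*((½)*6³ - 1*(-13)) = -37 + (49 - 10)*((½)*216 + 13) = -37 + 39*(108 + 13) = -37 + 39*121 = -37 + 4719 = 4682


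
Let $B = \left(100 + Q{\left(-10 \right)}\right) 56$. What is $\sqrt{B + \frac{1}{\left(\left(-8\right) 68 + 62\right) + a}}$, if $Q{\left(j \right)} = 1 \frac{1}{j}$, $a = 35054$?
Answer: $\frac{\sqrt{41790978844635}}{86430} \approx 74.796$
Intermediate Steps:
$Q{\left(j \right)} = \frac{1}{j}$
$B = \frac{27972}{5}$ ($B = \left(100 + \frac{1}{-10}\right) 56 = \left(100 - \frac{1}{10}\right) 56 = \frac{999}{10} \cdot 56 = \frac{27972}{5} \approx 5594.4$)
$\sqrt{B + \frac{1}{\left(\left(-8\right) 68 + 62\right) + a}} = \sqrt{\frac{27972}{5} + \frac{1}{\left(\left(-8\right) 68 + 62\right) + 35054}} = \sqrt{\frac{27972}{5} + \frac{1}{\left(-544 + 62\right) + 35054}} = \sqrt{\frac{27972}{5} + \frac{1}{-482 + 35054}} = \sqrt{\frac{27972}{5} + \frac{1}{34572}} = \sqrt{\frac{967047989}{172860}} = \frac{\sqrt{41790978844635}}{86430}$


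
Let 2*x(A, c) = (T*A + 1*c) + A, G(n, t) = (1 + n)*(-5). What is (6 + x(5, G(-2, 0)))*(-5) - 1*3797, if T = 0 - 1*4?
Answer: -3802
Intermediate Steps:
T = -4 (T = 0 - 4 = -4)
G(n, t) = -5 - 5*n
x(A, c) = c/2 - 3*A/2 (x(A, c) = ((-4*A + 1*c) + A)/2 = ((-4*A + c) + A)/2 = ((c - 4*A) + A)/2 = (c - 3*A)/2 = c/2 - 3*A/2)
(6 + x(5, G(-2, 0)))*(-5) - 1*3797 = (6 + ((-5 - 5*(-2))/2 - 3/2*5))*(-5) - 1*3797 = (6 + ((-5 + 10)/2 - 15/2))*(-5) - 3797 = (6 + ((½)*5 - 15/2))*(-5) - 3797 = (6 + (5/2 - 15/2))*(-5) - 3797 = (6 - 5)*(-5) - 3797 = 1*(-5) - 3797 = -5 - 3797 = -3802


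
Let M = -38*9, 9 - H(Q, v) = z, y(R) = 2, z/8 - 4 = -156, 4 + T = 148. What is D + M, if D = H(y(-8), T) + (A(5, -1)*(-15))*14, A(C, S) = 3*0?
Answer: 883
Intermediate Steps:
T = 144 (T = -4 + 148 = 144)
A(C, S) = 0
z = -1216 (z = 32 + 8*(-156) = 32 - 1248 = -1216)
H(Q, v) = 1225 (H(Q, v) = 9 - 1*(-1216) = 9 + 1216 = 1225)
M = -342
D = 1225 (D = 1225 + (0*(-15))*14 = 1225 + 0*14 = 1225 + 0 = 1225)
D + M = 1225 - 342 = 883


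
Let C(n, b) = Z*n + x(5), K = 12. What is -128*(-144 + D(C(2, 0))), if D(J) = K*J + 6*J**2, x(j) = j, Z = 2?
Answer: -57600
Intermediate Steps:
C(n, b) = 5 + 2*n (C(n, b) = 2*n + 5 = 5 + 2*n)
D(J) = 6*J**2 + 12*J (D(J) = 12*J + 6*J**2 = 6*J**2 + 12*J)
-128*(-144 + D(C(2, 0))) = -128*(-144 + 6*(5 + 2*2)*(2 + (5 + 2*2))) = -128*(-144 + 6*(5 + 4)*(2 + (5 + 4))) = -128*(-144 + 6*9*(2 + 9)) = -128*(-144 + 6*9*11) = -128*(-144 + 594) = -128*450 = -57600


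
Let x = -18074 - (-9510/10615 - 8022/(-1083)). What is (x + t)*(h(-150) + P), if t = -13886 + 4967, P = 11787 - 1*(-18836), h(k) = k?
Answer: -630562749325107/766403 ≈ -8.2276e+8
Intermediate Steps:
P = 30623 (P = 11787 + 18836 = 30623)
t = -8919
x = -13856958102/766403 (x = -18074 - (-9510*1/10615 - 8022*(-1/1083)) = -18074 - (-1902/2123 + 2674/361) = -18074 - 1*4990280/766403 = -18074 - 4990280/766403 = -13856958102/766403 ≈ -18081.)
(x + t)*(h(-150) + P) = (-13856958102/766403 - 8919)*(-150 + 30623) = -20692506459/766403*30473 = -630562749325107/766403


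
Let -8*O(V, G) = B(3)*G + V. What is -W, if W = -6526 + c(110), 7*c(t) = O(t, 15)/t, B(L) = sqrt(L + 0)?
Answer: 365457/56 + 3*sqrt(3)/1232 ≈ 6526.0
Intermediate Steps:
B(L) = sqrt(L)
O(V, G) = -V/8 - G*sqrt(3)/8 (O(V, G) = -(sqrt(3)*G + V)/8 = -(G*sqrt(3) + V)/8 = -(V + G*sqrt(3))/8 = -V/8 - G*sqrt(3)/8)
c(t) = (-15*sqrt(3)/8 - t/8)/(7*t) (c(t) = ((-t/8 - 1/8*15*sqrt(3))/t)/7 = ((-t/8 - 15*sqrt(3)/8)/t)/7 = ((-15*sqrt(3)/8 - t/8)/t)/7 = (-15*sqrt(3)/8 - t/8)/(7*t))
W = -365457/56 - 3*sqrt(3)/1232 (W = -6526 + (1/56)*(-1*110 - 15*sqrt(3))/110 = -6526 + (1/56)*(1/110)*(-110 - 15*sqrt(3)) = -6526 + (-1/56 - 3*sqrt(3)/1232) = -365457/56 - 3*sqrt(3)/1232 ≈ -6526.0)
-W = -(-365457/56 - 3*sqrt(3)/1232) = 365457/56 + 3*sqrt(3)/1232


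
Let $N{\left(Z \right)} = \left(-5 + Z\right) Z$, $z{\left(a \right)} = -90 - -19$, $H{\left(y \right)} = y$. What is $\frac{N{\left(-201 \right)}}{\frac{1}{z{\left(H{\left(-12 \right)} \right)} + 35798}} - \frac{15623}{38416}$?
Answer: $\frac{56829255999769}{38416} \approx 1.4793 \cdot 10^{9}$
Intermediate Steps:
$z{\left(a \right)} = -71$ ($z{\left(a \right)} = -90 + 19 = -71$)
$N{\left(Z \right)} = Z \left(-5 + Z\right)$
$\frac{N{\left(-201 \right)}}{\frac{1}{z{\left(H{\left(-12 \right)} \right)} + 35798}} - \frac{15623}{38416} = \frac{\left(-201\right) \left(-5 - 201\right)}{\frac{1}{-71 + 35798}} - \frac{15623}{38416} = \frac{\left(-201\right) \left(-206\right)}{\frac{1}{35727}} - \frac{15623}{38416} = 41406 \frac{1}{\frac{1}{35727}} - \frac{15623}{38416} = 41406 \cdot 35727 - \frac{15623}{38416} = 1479312162 - \frac{15623}{38416} = \frac{56829255999769}{38416}$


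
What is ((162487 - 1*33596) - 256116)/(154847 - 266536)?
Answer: 127225/111689 ≈ 1.1391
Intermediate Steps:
((162487 - 1*33596) - 256116)/(154847 - 266536) = ((162487 - 33596) - 256116)/(-111689) = (128891 - 256116)*(-1/111689) = -127225*(-1/111689) = 127225/111689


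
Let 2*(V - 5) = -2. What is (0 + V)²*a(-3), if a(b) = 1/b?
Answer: -16/3 ≈ -5.3333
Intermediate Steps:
V = 4 (V = 5 + (½)*(-2) = 5 - 1 = 4)
(0 + V)²*a(-3) = (0 + 4)²/(-3) = 4²*(-⅓) = 16*(-⅓) = -16/3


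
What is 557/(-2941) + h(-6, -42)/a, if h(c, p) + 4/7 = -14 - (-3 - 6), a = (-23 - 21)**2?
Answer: -7663163/39856432 ≈ -0.19227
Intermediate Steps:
a = 1936 (a = (-44)**2 = 1936)
h(c, p) = -39/7 (h(c, p) = -4/7 + (-14 - (-3 - 6)) = -4/7 + (-14 - 1*(-9)) = -4/7 + (-14 + 9) = -4/7 - 5 = -39/7)
557/(-2941) + h(-6, -42)/a = 557/(-2941) - 39/7/1936 = 557*(-1/2941) - 39/7*1/1936 = -557/2941 - 39/13552 = -7663163/39856432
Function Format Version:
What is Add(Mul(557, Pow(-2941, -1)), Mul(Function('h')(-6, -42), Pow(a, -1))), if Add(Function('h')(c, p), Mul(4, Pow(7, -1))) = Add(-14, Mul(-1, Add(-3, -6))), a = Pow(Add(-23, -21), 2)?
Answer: Rational(-7663163, 39856432) ≈ -0.19227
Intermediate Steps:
a = 1936 (a = Pow(-44, 2) = 1936)
Function('h')(c, p) = Rational(-39, 7) (Function('h')(c, p) = Add(Rational(-4, 7), Add(-14, Mul(-1, Add(-3, -6)))) = Add(Rational(-4, 7), Add(-14, Mul(-1, -9))) = Add(Rational(-4, 7), Add(-14, 9)) = Add(Rational(-4, 7), -5) = Rational(-39, 7))
Add(Mul(557, Pow(-2941, -1)), Mul(Function('h')(-6, -42), Pow(a, -1))) = Add(Mul(557, Pow(-2941, -1)), Mul(Rational(-39, 7), Pow(1936, -1))) = Add(Mul(557, Rational(-1, 2941)), Mul(Rational(-39, 7), Rational(1, 1936))) = Add(Rational(-557, 2941), Rational(-39, 13552)) = Rational(-7663163, 39856432)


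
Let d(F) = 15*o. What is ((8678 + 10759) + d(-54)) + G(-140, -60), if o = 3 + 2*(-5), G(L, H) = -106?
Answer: 19226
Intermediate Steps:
o = -7 (o = 3 - 10 = -7)
d(F) = -105 (d(F) = 15*(-7) = -105)
((8678 + 10759) + d(-54)) + G(-140, -60) = ((8678 + 10759) - 105) - 106 = (19437 - 105) - 106 = 19332 - 106 = 19226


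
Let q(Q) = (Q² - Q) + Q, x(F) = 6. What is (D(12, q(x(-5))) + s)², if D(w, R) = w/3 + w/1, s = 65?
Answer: 6561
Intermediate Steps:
q(Q) = Q²
D(w, R) = 4*w/3 (D(w, R) = w*(⅓) + w*1 = w/3 + w = 4*w/3)
(D(12, q(x(-5))) + s)² = ((4/3)*12 + 65)² = (16 + 65)² = 81² = 6561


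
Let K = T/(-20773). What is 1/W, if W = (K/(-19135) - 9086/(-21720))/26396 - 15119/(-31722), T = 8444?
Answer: 120485542839135735120/57426438970889702767 ≈ 2.0981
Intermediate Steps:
K = -8444/20773 (K = 8444/(-20773) = 8444*(-1/20773) = -8444/20773 ≈ -0.40649)
W = 57426438970889702767/120485542839135735120 (W = (-8444/20773/(-19135) - 9086/(-21720))/26396 - 15119/(-31722) = (-8444/20773*(-1/19135) - 9086*(-1/21720))*(1/26396) - 15119*(-1/31722) = (8444/397491355 + 4543/10860)*(1/26396) + 15119/31722 = (361178985521/863351223060)*(1/26396) + 15119/31722 = 361178985521/22789018883891760 + 15119/31722 = 57426438970889702767/120485542839135735120 ≈ 0.47662)
1/W = 1/(57426438970889702767/120485542839135735120) = 120485542839135735120/57426438970889702767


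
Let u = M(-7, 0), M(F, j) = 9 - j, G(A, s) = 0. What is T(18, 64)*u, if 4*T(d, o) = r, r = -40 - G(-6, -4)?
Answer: -90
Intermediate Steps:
u = 9 (u = 9 - 1*0 = 9 + 0 = 9)
r = -40 (r = -40 - 1*0 = -40 + 0 = -40)
T(d, o) = -10 (T(d, o) = (¼)*(-40) = -10)
T(18, 64)*u = -10*9 = -90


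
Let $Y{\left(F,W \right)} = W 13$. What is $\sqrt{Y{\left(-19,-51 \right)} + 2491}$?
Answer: $2 \sqrt{457} \approx 42.755$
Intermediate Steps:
$Y{\left(F,W \right)} = 13 W$
$\sqrt{Y{\left(-19,-51 \right)} + 2491} = \sqrt{13 \left(-51\right) + 2491} = \sqrt{-663 + 2491} = \sqrt{1828} = 2 \sqrt{457}$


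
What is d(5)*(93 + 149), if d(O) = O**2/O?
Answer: 1210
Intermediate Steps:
d(O) = O
d(5)*(93 + 149) = 5*(93 + 149) = 5*242 = 1210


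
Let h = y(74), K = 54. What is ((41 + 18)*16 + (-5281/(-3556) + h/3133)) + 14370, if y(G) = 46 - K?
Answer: 170628994597/11140948 ≈ 15315.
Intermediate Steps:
y(G) = -8 (y(G) = 46 - 1*54 = 46 - 54 = -8)
h = -8
((41 + 18)*16 + (-5281/(-3556) + h/3133)) + 14370 = ((41 + 18)*16 + (-5281/(-3556) - 8/3133)) + 14370 = (59*16 + (-5281*(-1/3556) - 8*1/3133)) + 14370 = (944 + (5281/3556 - 8/3133)) + 14370 = (944 + 16516925/11140948) + 14370 = 10533571837/11140948 + 14370 = 170628994597/11140948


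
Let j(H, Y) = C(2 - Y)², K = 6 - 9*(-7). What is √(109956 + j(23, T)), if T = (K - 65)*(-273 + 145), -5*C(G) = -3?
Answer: √2748909/5 ≈ 331.60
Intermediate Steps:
C(G) = ⅗ (C(G) = -⅕*(-3) = ⅗)
K = 69 (K = 6 + 63 = 69)
T = -512 (T = (69 - 65)*(-273 + 145) = 4*(-128) = -512)
j(H, Y) = 9/25 (j(H, Y) = (⅗)² = 9/25)
√(109956 + j(23, T)) = √(109956 + 9/25) = √(2748909/25) = √2748909/5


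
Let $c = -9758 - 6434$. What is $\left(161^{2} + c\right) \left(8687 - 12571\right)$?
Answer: $-37787436$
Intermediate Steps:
$c = -16192$
$\left(161^{2} + c\right) \left(8687 - 12571\right) = \left(161^{2} - 16192\right) \left(8687 - 12571\right) = \left(25921 - 16192\right) \left(-3884\right) = 9729 \left(-3884\right) = -37787436$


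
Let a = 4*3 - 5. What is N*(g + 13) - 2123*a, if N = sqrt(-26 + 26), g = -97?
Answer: -14861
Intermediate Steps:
N = 0 (N = sqrt(0) = 0)
a = 7 (a = 12 - 5 = 7)
N*(g + 13) - 2123*a = 0*(-97 + 13) - 2123*7 = 0*(-84) - 14861 = 0 - 14861 = -14861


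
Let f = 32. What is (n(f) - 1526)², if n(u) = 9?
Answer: 2301289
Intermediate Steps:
(n(f) - 1526)² = (9 - 1526)² = (-1517)² = 2301289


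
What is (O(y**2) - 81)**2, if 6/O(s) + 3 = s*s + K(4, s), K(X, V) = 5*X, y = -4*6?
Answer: 722277826301529/110086594849 ≈ 6561.0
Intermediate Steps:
y = -24
O(s) = 6/(17 + s**2) (O(s) = 6/(-3 + (s*s + 5*4)) = 6/(-3 + (s**2 + 20)) = 6/(-3 + (20 + s**2)) = 6/(17 + s**2))
(O(y**2) - 81)**2 = (6/(17 + ((-24)**2)**2) - 81)**2 = (6/(17 + 576**2) - 81)**2 = (6/(17 + 331776) - 81)**2 = (6/331793 - 81)**2 = (-26875227/331793)**2 = 722277826301529/110086594849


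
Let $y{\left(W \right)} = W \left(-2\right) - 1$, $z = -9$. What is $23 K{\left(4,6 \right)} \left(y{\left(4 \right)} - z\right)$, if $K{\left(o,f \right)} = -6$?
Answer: $0$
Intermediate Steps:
$y{\left(W \right)} = -1 - 2 W$ ($y{\left(W \right)} = - 2 W - 1 = -1 - 2 W$)
$23 K{\left(4,6 \right)} \left(y{\left(4 \right)} - z\right) = 23 \left(-6\right) \left(\left(-1 - 8\right) - -9\right) = - 138 \left(\left(-1 - 8\right) + 9\right) = - 138 \left(-9 + 9\right) = \left(-138\right) 0 = 0$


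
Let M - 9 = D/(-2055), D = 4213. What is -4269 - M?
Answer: -8787077/2055 ≈ -4276.0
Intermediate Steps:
M = 14282/2055 (M = 9 + 4213/(-2055) = 9 + 4213*(-1/2055) = 9 - 4213/2055 = 14282/2055 ≈ 6.9499)
-4269 - M = -4269 - 1*14282/2055 = -4269 - 14282/2055 = -8787077/2055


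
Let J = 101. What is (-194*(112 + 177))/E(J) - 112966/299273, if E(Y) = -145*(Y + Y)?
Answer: 6735132939/4382853085 ≈ 1.5367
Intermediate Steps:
E(Y) = -290*Y
(-194*(112 + 177))/E(J) - 112966/299273 = (-194*(112 + 177))/((-290*101)) - 112966/299273 = -194*289/(-29290) - 112966*1/299273 = -56066*(-1/29290) - 112966/299273 = 28033/14645 - 112966/299273 = 6735132939/4382853085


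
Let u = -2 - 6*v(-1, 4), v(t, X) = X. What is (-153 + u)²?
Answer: 32041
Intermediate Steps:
u = -26 (u = -2 - 6*4 = -2 - 24 = -26)
(-153 + u)² = (-153 - 26)² = (-179)² = 32041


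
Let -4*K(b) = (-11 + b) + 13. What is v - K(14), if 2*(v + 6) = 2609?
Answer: 2605/2 ≈ 1302.5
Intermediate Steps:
v = 2597/2 (v = -6 + (½)*2609 = -6 + 2609/2 = 2597/2 ≈ 1298.5)
K(b) = -½ - b/4 (K(b) = -((-11 + b) + 13)/4 = -(2 + b)/4 = -½ - b/4)
v - K(14) = 2597/2 - (-½ - ¼*14) = 2597/2 - (-½ - 7/2) = 2597/2 - 1*(-4) = 2597/2 + 4 = 2605/2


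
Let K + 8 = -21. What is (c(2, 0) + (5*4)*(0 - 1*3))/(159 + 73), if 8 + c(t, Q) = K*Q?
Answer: -17/58 ≈ -0.29310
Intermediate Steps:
K = -29 (K = -8 - 21 = -29)
c(t, Q) = -8 - 29*Q
(c(2, 0) + (5*4)*(0 - 1*3))/(159 + 73) = ((-8 - 29*0) + (5*4)*(0 - 1*3))/(159 + 73) = ((-8 + 0) + 20*(0 - 3))/232 = (-8 + 20*(-3))*(1/232) = (-8 - 60)*(1/232) = -68*1/232 = -17/58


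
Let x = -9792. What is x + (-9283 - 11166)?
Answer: -30241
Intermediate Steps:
x + (-9283 - 11166) = -9792 + (-9283 - 11166) = -9792 - 20449 = -30241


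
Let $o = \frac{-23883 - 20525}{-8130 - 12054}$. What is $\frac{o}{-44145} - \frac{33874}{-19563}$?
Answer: $\frac{1257568062859}{726294862035} \approx 1.7315$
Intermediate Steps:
$o = \frac{5551}{2523}$ ($o = - \frac{44408}{-8130 - 12054} = - \frac{44408}{-20184} = \left(-44408\right) \left(- \frac{1}{20184}\right) = \frac{5551}{2523} \approx 2.2002$)
$\frac{o}{-44145} - \frac{33874}{-19563} = \frac{5551}{2523 \left(-44145\right)} - \frac{33874}{-19563} = \frac{5551}{2523} \left(- \frac{1}{44145}\right) - - \frac{33874}{19563} = - \frac{5551}{111377835} + \frac{33874}{19563} = \frac{1257568062859}{726294862035}$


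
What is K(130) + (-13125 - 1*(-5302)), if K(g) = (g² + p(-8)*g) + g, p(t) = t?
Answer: 8167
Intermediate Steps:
K(g) = g² - 7*g (K(g) = (g² - 8*g) + g = g² - 7*g)
K(130) + (-13125 - 1*(-5302)) = 130*(-7 + 130) + (-13125 - 1*(-5302)) = 130*123 + (-13125 + 5302) = 15990 - 7823 = 8167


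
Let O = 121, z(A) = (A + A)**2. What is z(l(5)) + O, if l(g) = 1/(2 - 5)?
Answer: 1093/9 ≈ 121.44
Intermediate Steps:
l(g) = -1/3 (l(g) = 1/(-3) = -1/3)
z(A) = 4*A**2 (z(A) = (2*A)**2 = 4*A**2)
z(l(5)) + O = 4*(-1/3)**2 + 121 = 4*(1/9) + 121 = 4/9 + 121 = 1093/9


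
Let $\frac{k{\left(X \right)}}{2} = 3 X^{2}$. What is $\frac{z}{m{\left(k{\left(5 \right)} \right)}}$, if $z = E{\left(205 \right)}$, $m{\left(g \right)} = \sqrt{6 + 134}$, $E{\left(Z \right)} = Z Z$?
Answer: $\frac{8405 \sqrt{35}}{14} \approx 3551.8$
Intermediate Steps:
$k{\left(X \right)} = 6 X^{2}$ ($k{\left(X \right)} = 2 \cdot 3 X^{2} = 6 X^{2}$)
$E{\left(Z \right)} = Z^{2}$
$m{\left(g \right)} = 2 \sqrt{35}$ ($m{\left(g \right)} = \sqrt{140} = 2 \sqrt{35}$)
$z = 42025$ ($z = 205^{2} = 42025$)
$\frac{z}{m{\left(k{\left(5 \right)} \right)}} = \frac{42025}{2 \sqrt{35}} = 42025 \frac{\sqrt{35}}{70} = \frac{8405 \sqrt{35}}{14}$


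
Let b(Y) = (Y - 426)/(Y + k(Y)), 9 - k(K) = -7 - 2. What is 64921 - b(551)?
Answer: 36939924/569 ≈ 64921.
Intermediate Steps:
k(K) = 18 (k(K) = 9 - (-7 - 2) = 9 - 1*(-9) = 9 + 9 = 18)
b(Y) = (-426 + Y)/(18 + Y) (b(Y) = (Y - 426)/(Y + 18) = (-426 + Y)/(18 + Y))
64921 - b(551) = 64921 - (-426 + 551)/(18 + 551) = 64921 - 125/569 = 36939924/569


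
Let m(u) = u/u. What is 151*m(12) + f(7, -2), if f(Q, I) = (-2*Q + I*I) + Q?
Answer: 148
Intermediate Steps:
f(Q, I) = I² - Q (f(Q, I) = (-2*Q + I²) + Q = (I² - 2*Q) + Q = I² - Q)
m(u) = 1
151*m(12) + f(7, -2) = 151*1 + ((-2)² - 1*7) = 151 + (4 - 7) = 151 - 3 = 148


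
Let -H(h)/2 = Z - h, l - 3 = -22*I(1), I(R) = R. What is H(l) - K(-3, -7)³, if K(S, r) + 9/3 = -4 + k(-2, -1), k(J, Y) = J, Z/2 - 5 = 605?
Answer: -1749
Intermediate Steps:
Z = 1220 (Z = 10 + 2*605 = 10 + 1210 = 1220)
K(S, r) = -9 (K(S, r) = -3 + (-4 - 2) = -3 - 6 = -9)
l = -19 (l = 3 - 22*1 = 3 - 22 = -19)
H(h) = -2440 + 2*h (H(h) = -2*(1220 - h) = -2440 + 2*h)
H(l) - K(-3, -7)³ = (-2440 + 2*(-19)) - 1*(-9)³ = (-2440 - 38) - 1*(-729) = -2478 + 729 = -1749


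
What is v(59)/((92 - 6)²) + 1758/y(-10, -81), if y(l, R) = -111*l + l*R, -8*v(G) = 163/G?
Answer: 31962033/34909120 ≈ 0.91558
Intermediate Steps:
v(G) = -163/(8*G)
y(l, R) = -111*l + R*l
v(59)/((92 - 6)²) + 1758/y(-10, -81) = (-163/8/59)/((92 - 6)²) + 1758/((-10*(-111 - 81))) = (-163/8*1/59)/(86²) + 1758/((-10*(-192))) = -163/472/7396 + 1758/1920 = -163/472*1/7396 + 1758*(1/1920) = -163/3490912 + 293/320 = 31962033/34909120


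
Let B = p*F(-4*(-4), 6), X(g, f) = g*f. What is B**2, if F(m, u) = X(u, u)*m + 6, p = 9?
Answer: 27436644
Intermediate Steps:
X(g, f) = f*g
F(m, u) = 6 + m*u**2 (F(m, u) = (u*u)*m + 6 = u**2*m + 6 = m*u**2 + 6 = 6 + m*u**2)
B = 5238 (B = 9*(6 - 4*(-4)*6**2) = 9*(6 + 16*36) = 9*(6 + 576) = 9*582 = 5238)
B**2 = 5238**2 = 27436644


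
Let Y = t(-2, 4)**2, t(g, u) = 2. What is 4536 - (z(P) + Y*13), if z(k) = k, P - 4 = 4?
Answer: 4476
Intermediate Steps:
P = 8 (P = 4 + 4 = 8)
Y = 4 (Y = 2**2 = 4)
4536 - (z(P) + Y*13) = 4536 - (8 + 4*13) = 4536 - (8 + 52) = 4536 - 1*60 = 4536 - 60 = 4476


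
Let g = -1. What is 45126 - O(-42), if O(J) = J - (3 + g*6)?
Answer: 45165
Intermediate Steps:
O(J) = 3 + J (O(J) = J - (3 - 1*6) = J - (3 - 6) = J - 1*(-3) = J + 3 = 3 + J)
45126 - O(-42) = 45126 - (3 - 42) = 45126 - 1*(-39) = 45126 + 39 = 45165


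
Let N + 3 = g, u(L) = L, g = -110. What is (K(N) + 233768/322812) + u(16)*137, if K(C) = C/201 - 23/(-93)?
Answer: 367491931424/167620131 ≈ 2192.4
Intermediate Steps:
N = -113 (N = -3 - 110 = -113)
K(C) = 23/93 + C/201 (K(C) = C*(1/201) - 23*(-1/93) = C/201 + 23/93 = 23/93 + C/201)
(K(N) + 233768/322812) + u(16)*137 = ((23/93 + (1/201)*(-113)) + 233768/322812) + 16*137 = ((23/93 - 113/201) + 233768*(1/322812)) + 2192 = (-654/2077 + 58442/80703) + 2192 = 68604272/167620131 + 2192 = 367491931424/167620131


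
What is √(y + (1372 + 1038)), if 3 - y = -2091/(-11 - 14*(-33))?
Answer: √292534/11 ≈ 49.169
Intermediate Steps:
y = 84/11 (y = 3 - (-2091)/(-11 - 14*(-33)) = 3 - (-2091)/(-11 + 462) = 3 - (-2091)/451 = 3 - 1*(-51/11) = 3 + 51/11 = 84/11 ≈ 7.6364)
√(y + (1372 + 1038)) = √(84/11 + (1372 + 1038)) = √(84/11 + 2410) = √(26594/11) = √292534/11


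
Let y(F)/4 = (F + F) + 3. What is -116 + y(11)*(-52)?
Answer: -5316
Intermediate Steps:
y(F) = 12 + 8*F (y(F) = 4*((F + F) + 3) = 4*(2*F + 3) = 4*(3 + 2*F) = 12 + 8*F)
-116 + y(11)*(-52) = -116 + (12 + 8*11)*(-52) = -116 + (12 + 88)*(-52) = -116 + 100*(-52) = -116 - 5200 = -5316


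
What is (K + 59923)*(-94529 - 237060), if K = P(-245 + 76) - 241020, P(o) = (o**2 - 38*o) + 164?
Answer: 48395414550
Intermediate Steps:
P(o) = 164 + o**2 - 38*o
K = -205873 (K = (164 + (-245 + 76)**2 - 38*(-245 + 76)) - 241020 = (164 + (-169)**2 - 38*(-169)) - 241020 = (164 + 28561 + 6422) - 241020 = 35147 - 241020 = -205873)
(K + 59923)*(-94529 - 237060) = (-205873 + 59923)*(-94529 - 237060) = -145950*(-331589) = 48395414550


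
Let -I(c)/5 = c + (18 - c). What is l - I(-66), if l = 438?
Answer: 528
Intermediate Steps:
I(c) = -90 (I(c) = -5*(c + (18 - c)) = -5*18 = -90)
l - I(-66) = 438 - 1*(-90) = 438 + 90 = 528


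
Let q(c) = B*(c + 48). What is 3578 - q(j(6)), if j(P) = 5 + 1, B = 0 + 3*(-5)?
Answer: 4388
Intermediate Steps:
B = -15 (B = 0 - 15 = -15)
j(P) = 6
q(c) = -720 - 15*c (q(c) = -15*(c + 48) = -15*(48 + c) = -720 - 15*c)
3578 - q(j(6)) = 3578 - (-720 - 15*6) = 3578 - (-720 - 90) = 3578 - 1*(-810) = 3578 + 810 = 4388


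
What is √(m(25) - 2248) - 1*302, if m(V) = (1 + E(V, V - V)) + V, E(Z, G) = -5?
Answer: -302 + I*√2227 ≈ -302.0 + 47.191*I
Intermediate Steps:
m(V) = -4 + V (m(V) = (1 - 5) + V = -4 + V)
√(m(25) - 2248) - 1*302 = √((-4 + 25) - 2248) - 1*302 = √(21 - 2248) - 302 = √(-2227) - 302 = I*√2227 - 302 = -302 + I*√2227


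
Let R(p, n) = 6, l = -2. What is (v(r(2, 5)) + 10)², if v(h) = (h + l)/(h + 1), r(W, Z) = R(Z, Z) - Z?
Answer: 361/4 ≈ 90.250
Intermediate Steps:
r(W, Z) = 6 - Z
v(h) = (-2 + h)/(1 + h) (v(h) = (h - 2)/(h + 1) = (-2 + h)/(1 + h))
(v(r(2, 5)) + 10)² = ((-2 + (6 - 1*5))/(1 + (6 - 1*5)) + 10)² = ((-2 + (6 - 5))/(1 + (6 - 5)) + 10)² = ((-2 + 1)/(1 + 1) + 10)² = (-1/2 + 10)² = ((½)*(-1) + 10)² = (-½ + 10)² = (19/2)² = 361/4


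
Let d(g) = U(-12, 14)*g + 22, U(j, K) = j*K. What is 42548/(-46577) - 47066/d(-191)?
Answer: -1779204681/747793735 ≈ -2.3793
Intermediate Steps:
U(j, K) = K*j
d(g) = 22 - 168*g (d(g) = (14*(-12))*g + 22 = -168*g + 22 = 22 - 168*g)
42548/(-46577) - 47066/d(-191) = 42548/(-46577) - 47066/(22 - 168*(-191)) = 42548*(-1/46577) - 47066/(22 + 32088) = -42548/46577 - 47066/32110 = -42548/46577 - 47066*1/32110 = -42548/46577 - 23533/16055 = -1779204681/747793735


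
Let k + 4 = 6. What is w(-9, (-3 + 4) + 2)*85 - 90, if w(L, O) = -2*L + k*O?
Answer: 1950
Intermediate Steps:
k = 2 (k = -4 + 6 = 2)
w(L, O) = -2*L + 2*O
w(-9, (-3 + 4) + 2)*85 - 90 = (-2*(-9) + 2*((-3 + 4) + 2))*85 - 90 = (18 + 2*(1 + 2))*85 - 90 = (18 + 2*3)*85 - 90 = (18 + 6)*85 - 90 = 24*85 - 90 = 2040 - 90 = 1950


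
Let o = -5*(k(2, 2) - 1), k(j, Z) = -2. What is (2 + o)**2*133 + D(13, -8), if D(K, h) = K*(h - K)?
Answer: 38164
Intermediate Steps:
o = 15 (o = -5*(-2 - 1) = -5*(-3) = 15)
(2 + o)**2*133 + D(13, -8) = (2 + 15)**2*133 + 13*(-8 - 1*13) = 17**2*133 + 13*(-8 - 13) = 289*133 + 13*(-21) = 38437 - 273 = 38164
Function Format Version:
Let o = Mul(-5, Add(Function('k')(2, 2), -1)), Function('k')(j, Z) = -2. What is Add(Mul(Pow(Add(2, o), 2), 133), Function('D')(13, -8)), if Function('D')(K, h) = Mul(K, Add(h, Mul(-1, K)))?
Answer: 38164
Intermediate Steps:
o = 15 (o = Mul(-5, Add(-2, -1)) = Mul(-5, -3) = 15)
Add(Mul(Pow(Add(2, o), 2), 133), Function('D')(13, -8)) = Add(Mul(Pow(Add(2, 15), 2), 133), Mul(13, Add(-8, Mul(-1, 13)))) = Add(Mul(Pow(17, 2), 133), Mul(13, Add(-8, -13))) = Add(Mul(289, 133), Mul(13, -21)) = Add(38437, -273) = 38164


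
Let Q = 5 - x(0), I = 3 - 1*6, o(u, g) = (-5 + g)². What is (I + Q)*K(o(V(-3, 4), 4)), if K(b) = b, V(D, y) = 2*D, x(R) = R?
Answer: 2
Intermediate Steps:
I = -3 (I = 3 - 6 = -3)
Q = 5 (Q = 5 - 1*0 = 5 + 0 = 5)
(I + Q)*K(o(V(-3, 4), 4)) = (-3 + 5)*(-5 + 4)² = 2*(-1)² = 2*1 = 2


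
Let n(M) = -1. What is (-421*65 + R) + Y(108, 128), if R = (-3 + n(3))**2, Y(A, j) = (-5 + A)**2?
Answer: -16740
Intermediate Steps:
R = 16 (R = (-3 - 1)**2 = (-4)**2 = 16)
(-421*65 + R) + Y(108, 128) = (-421*65 + 16) + (-5 + 108)**2 = (-27365 + 16) + 103**2 = -27349 + 10609 = -16740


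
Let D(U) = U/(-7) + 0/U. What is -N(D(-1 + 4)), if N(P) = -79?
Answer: 79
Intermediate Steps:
D(U) = -U/7 (D(U) = U*(-1/7) + 0 = -U/7 + 0 = -U/7)
-N(D(-1 + 4)) = -1*(-79) = 79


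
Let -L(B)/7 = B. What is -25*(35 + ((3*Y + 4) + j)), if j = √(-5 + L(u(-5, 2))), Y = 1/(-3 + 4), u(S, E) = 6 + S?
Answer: -1050 - 50*I*√3 ≈ -1050.0 - 86.603*I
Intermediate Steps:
Y = 1 (Y = 1/1 = 1)
L(B) = -7*B
j = 2*I*√3 (j = √(-5 - 7*(6 - 5)) = √(-5 - 7*1) = √(-5 - 7) = √(-12) = 2*I*√3 ≈ 3.4641*I)
-25*(35 + ((3*Y + 4) + j)) = -25*(35 + ((3*1 + 4) + 2*I*√3)) = -25*(35 + ((3 + 4) + 2*I*√3)) = -25*(35 + (7 + 2*I*√3)) = -25*(42 + 2*I*√3) = -1050 - 50*I*√3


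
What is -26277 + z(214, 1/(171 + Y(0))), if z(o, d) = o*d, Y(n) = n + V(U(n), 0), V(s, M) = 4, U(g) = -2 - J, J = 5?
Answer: -4598261/175 ≈ -26276.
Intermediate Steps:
U(g) = -7 (U(g) = -2 - 1*5 = -2 - 5 = -7)
Y(n) = 4 + n (Y(n) = n + 4 = 4 + n)
z(o, d) = d*o
-26277 + z(214, 1/(171 + Y(0))) = -26277 + 214/(171 + (4 + 0)) = -26277 + 214/(171 + 4) = -26277 + 214/175 = -4598261/175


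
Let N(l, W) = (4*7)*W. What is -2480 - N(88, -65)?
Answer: -660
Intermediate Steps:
N(l, W) = 28*W
-2480 - N(88, -65) = -2480 - 28*(-65) = -2480 - 1*(-1820) = -2480 + 1820 = -660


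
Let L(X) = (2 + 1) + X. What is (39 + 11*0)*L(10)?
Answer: 507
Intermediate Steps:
L(X) = 3 + X
(39 + 11*0)*L(10) = (39 + 11*0)*(3 + 10) = (39 + 0)*13 = 39*13 = 507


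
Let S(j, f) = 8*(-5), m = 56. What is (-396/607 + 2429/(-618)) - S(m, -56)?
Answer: 13285909/375126 ≈ 35.417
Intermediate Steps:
S(j, f) = -40
(-396/607 + 2429/(-618)) - S(m, -56) = (-396/607 + 2429/(-618)) - 1*(-40) = (-396*1/607 + 2429*(-1/618)) + 40 = (-396/607 - 2429/618) + 40 = -1719131/375126 + 40 = 13285909/375126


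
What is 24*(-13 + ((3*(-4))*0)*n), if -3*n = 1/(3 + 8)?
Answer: -312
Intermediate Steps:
n = -1/33 (n = -1/(3*(3 + 8)) = -⅓/11 = -⅓*1/11 = -1/33 ≈ -0.030303)
24*(-13 + ((3*(-4))*0)*n) = 24*(-13 + ((3*(-4))*0)*(-1/33)) = 24*(-13 - 12*0*(-1/33)) = 24*(-13 + 0*(-1/33)) = 24*(-13 + 0) = 24*(-13) = -312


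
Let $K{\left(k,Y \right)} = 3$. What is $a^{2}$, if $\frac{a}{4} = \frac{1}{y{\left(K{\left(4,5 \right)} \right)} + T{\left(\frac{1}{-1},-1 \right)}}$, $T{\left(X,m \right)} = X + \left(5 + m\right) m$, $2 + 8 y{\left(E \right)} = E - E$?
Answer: $\frac{256}{441} \approx 0.5805$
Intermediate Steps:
$y{\left(E \right)} = - \frac{1}{4}$ ($y{\left(E \right)} = - \frac{1}{4} + \frac{E - E}{8} = - \frac{1}{4} + \frac{1}{8} \cdot 0 = - \frac{1}{4} + 0 = - \frac{1}{4}$)
$T{\left(X,m \right)} = X + m \left(5 + m\right)$
$a = - \frac{16}{21}$ ($a = \frac{4}{- \frac{1}{4} + \left(\frac{1}{-1} + \left(-1\right)^{2} + 5 \left(-1\right)\right)} = \frac{4}{- \frac{1}{4} - 5} = \frac{4}{- \frac{21}{4}} = 4 \left(- \frac{4}{21}\right) = - \frac{16}{21} \approx -0.7619$)
$a^{2} = \left(- \frac{16}{21}\right)^{2} = \frac{256}{441}$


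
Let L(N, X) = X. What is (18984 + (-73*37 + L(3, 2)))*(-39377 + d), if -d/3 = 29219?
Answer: -2068748690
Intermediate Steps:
d = -87657 (d = -3*29219 = -87657)
(18984 + (-73*37 + L(3, 2)))*(-39377 + d) = (18984 + (-73*37 + 2))*(-39377 - 87657) = (18984 + (-2701 + 2))*(-127034) = (18984 - 2699)*(-127034) = 16285*(-127034) = -2068748690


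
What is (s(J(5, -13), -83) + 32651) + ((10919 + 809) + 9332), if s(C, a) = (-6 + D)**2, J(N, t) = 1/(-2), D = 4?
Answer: 53715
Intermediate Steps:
J(N, t) = -1/2
s(C, a) = 4 (s(C, a) = (-6 + 4)**2 = (-2)**2 = 4)
(s(J(5, -13), -83) + 32651) + ((10919 + 809) + 9332) = (4 + 32651) + ((10919 + 809) + 9332) = 32655 + (11728 + 9332) = 32655 + 21060 = 53715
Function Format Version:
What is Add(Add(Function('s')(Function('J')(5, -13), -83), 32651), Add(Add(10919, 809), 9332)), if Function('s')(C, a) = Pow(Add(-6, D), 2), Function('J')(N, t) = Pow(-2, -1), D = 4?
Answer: 53715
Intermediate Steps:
Function('J')(N, t) = Rational(-1, 2)
Function('s')(C, a) = 4 (Function('s')(C, a) = Pow(Add(-6, 4), 2) = Pow(-2, 2) = 4)
Add(Add(Function('s')(Function('J')(5, -13), -83), 32651), Add(Add(10919, 809), 9332)) = Add(Add(4, 32651), Add(Add(10919, 809), 9332)) = Add(32655, Add(11728, 9332)) = Add(32655, 21060) = 53715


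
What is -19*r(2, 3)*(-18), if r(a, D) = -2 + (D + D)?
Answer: 1368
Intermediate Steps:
r(a, D) = -2 + 2*D
-19*r(2, 3)*(-18) = -19*(-2 + 2*3)*(-18) = -19*(-2 + 6)*(-18) = -19*4*(-18) = -76*(-18) = 1368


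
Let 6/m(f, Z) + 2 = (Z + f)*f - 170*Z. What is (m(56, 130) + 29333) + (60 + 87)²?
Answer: 297654103/5843 ≈ 50942.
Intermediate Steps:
m(f, Z) = 6/(-2 - 170*Z + f*(Z + f)) (m(f, Z) = 6/(-2 + ((Z + f)*f - 170*Z)) = 6/(-2 + (f*(Z + f) - 170*Z)) = 6/(-2 + (-170*Z + f*(Z + f))) = 6/(-2 - 170*Z + f*(Z + f)))
(m(56, 130) + 29333) + (60 + 87)² = (6/(-2 + 56² - 170*130 + 130*56) + 29333) + (60 + 87)² = (6/(-2 + 3136 - 22100 + 7280) + 29333) + 147² = (6/(-11686) + 29333) + 21609 = (6*(-1/11686) + 29333) + 21609 = (-3/5843 + 29333) + 21609 = 171392716/5843 + 21609 = 297654103/5843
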